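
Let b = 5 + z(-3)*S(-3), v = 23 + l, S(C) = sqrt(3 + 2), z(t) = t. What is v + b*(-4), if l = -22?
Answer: -19 + 12*sqrt(5) ≈ 7.8328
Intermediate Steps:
S(C) = sqrt(5)
v = 1 (v = 23 - 22 = 1)
b = 5 - 3*sqrt(5) ≈ -1.7082
v + b*(-4) = 1 + (5 - 3*sqrt(5))*(-4) = 1 + (-20 + 12*sqrt(5)) = -19 + 12*sqrt(5)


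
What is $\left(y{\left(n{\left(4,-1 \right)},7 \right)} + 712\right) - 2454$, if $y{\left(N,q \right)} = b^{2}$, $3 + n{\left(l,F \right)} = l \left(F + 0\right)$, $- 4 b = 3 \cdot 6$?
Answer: $- \frac{6887}{4} \approx -1721.8$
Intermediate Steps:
$b = - \frac{9}{2}$ ($b = - \frac{3 \cdot 6}{4} = \left(- \frac{1}{4}\right) 18 = - \frac{9}{2} \approx -4.5$)
$n{\left(l,F \right)} = -3 + F l$ ($n{\left(l,F \right)} = -3 + l \left(F + 0\right) = -3 + l F = -3 + F l$)
$y{\left(N,q \right)} = \frac{81}{4}$ ($y{\left(N,q \right)} = \left(- \frac{9}{2}\right)^{2} = \frac{81}{4}$)
$\left(y{\left(n{\left(4,-1 \right)},7 \right)} + 712\right) - 2454 = \left(\frac{81}{4} + 712\right) - 2454 = \frac{2929}{4} - 2454 = - \frac{6887}{4}$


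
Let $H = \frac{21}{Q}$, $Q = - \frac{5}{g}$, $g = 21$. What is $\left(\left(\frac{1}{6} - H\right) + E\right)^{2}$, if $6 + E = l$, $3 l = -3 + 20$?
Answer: $\frac{6974881}{900} \approx 7749.9$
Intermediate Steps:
$l = \frac{17}{3}$ ($l = \frac{-3 + 20}{3} = \frac{1}{3} \cdot 17 = \frac{17}{3} \approx 5.6667$)
$E = - \frac{1}{3}$ ($E = -6 + \frac{17}{3} = - \frac{1}{3} \approx -0.33333$)
$Q = - \frac{5}{21} \approx -0.2381$
$H = - \frac{441}{5}$ ($H = \frac{21}{- \frac{5}{21}} = 21 \left(- \frac{21}{5}\right) = - \frac{441}{5} \approx -88.2$)
$\left(\left(\frac{1}{6} - H\right) + E\right)^{2} = \left(\left(\frac{1}{6} - - \frac{441}{5}\right) - \frac{1}{3}\right)^{2} = \left(\left(\frac{1}{6} + \frac{441}{5}\right) - \frac{1}{3}\right)^{2} = \left(\frac{2651}{30} - \frac{1}{3}\right)^{2} = \left(\frac{2641}{30}\right)^{2} = \frac{6974881}{900}$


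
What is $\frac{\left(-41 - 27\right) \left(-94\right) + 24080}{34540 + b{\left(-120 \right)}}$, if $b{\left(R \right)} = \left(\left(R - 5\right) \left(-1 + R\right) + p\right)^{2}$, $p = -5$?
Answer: $\frac{586}{4397095} \approx 0.00013327$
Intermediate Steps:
$b{\left(R \right)} = \left(-5 + \left(-1 + R\right) \left(-5 + R\right)\right)^{2}$ ($b{\left(R \right)} = \left(\left(R - 5\right) \left(-1 + R\right) - 5\right)^{2} = \left(\left(-5 + R\right) \left(-1 + R\right) - 5\right)^{2} = \left(\left(-1 + R\right) \left(-5 + R\right) - 5\right)^{2} = \left(-5 + \left(-1 + R\right) \left(-5 + R\right)\right)^{2}$)
$\frac{\left(-41 - 27\right) \left(-94\right) + 24080}{34540 + b{\left(-120 \right)}} = \frac{\left(-41 - 27\right) \left(-94\right) + 24080}{34540 + \left(-120\right)^{2} \left(-6 - 120\right)^{2}} = \frac{\left(-68\right) \left(-94\right) + 24080}{34540 + 14400 \left(-126\right)^{2}} = \frac{6392 + 24080}{34540 + 14400 \cdot 15876} = \frac{30472}{34540 + 228614400} = \frac{30472}{228648940} = 30472 \cdot \frac{1}{228648940} = \frac{586}{4397095}$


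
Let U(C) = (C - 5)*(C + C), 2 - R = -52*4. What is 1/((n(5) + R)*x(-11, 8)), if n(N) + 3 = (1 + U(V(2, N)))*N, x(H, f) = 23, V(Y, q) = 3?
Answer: 1/3496 ≈ 0.00028604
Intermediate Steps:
R = 210 (R = 2 - (-52)*4 = 2 - 1*(-208) = 2 + 208 = 210)
U(C) = 2*C*(-5 + C) (U(C) = (-5 + C)*(2*C) = 2*C*(-5 + C))
n(N) = -3 - 11*N (n(N) = -3 + (1 + 2*3*(-5 + 3))*N = -3 + (1 + 2*3*(-2))*N = -3 + (1 - 12)*N = -3 - 11*N)
1/((n(5) + R)*x(-11, 8)) = 1/(((-3 - 11*5) + 210)*23) = 1/(((-3 - 55) + 210)*23) = 1/((-58 + 210)*23) = 1/(152*23) = 1/3496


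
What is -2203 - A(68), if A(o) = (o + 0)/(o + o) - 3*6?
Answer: -4371/2 ≈ -2185.5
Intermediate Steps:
A(o) = -35/2 (A(o) = o/((2*o)) - 18 = o*(1/(2*o)) - 18 = ½ - 18 = -35/2)
-2203 - A(68) = -2203 - 1*(-35/2) = -2203 + 35/2 = -4371/2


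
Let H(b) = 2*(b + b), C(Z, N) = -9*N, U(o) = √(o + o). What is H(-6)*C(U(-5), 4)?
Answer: 864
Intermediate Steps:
U(o) = √2*√o (U(o) = √(2*o) = √2*√o)
H(b) = 4*b (H(b) = 2*(2*b) = 4*b)
H(-6)*C(U(-5), 4) = (4*(-6))*(-9*4) = -24*(-36) = 864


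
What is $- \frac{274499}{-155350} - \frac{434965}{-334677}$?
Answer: $\frac{159440314573}{51992071950} \approx 3.0666$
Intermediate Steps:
$- \frac{274499}{-155350} - \frac{434965}{-334677} = \left(-274499\right) \left(- \frac{1}{155350}\right) - - \frac{434965}{334677} = \frac{274499}{155350} + \frac{434965}{334677} = \frac{159440314573}{51992071950}$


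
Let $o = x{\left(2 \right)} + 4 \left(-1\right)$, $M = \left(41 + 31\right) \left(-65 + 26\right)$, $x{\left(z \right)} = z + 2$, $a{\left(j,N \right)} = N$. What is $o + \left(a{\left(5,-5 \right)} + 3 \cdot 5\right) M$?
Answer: $-28080$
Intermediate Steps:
$x{\left(z \right)} = 2 + z$
$M = -2808$ ($M = 72 \left(-39\right) = -2808$)
$o = 0$ ($o = \left(2 + 2\right) + 4 \left(-1\right) = 4 - 4 = 0$)
$o + \left(a{\left(5,-5 \right)} + 3 \cdot 5\right) M = 0 + \left(-5 + 3 \cdot 5\right) \left(-2808\right) = 0 + \left(-5 + 15\right) \left(-2808\right) = 0 + 10 \left(-2808\right) = 0 - 28080 = -28080$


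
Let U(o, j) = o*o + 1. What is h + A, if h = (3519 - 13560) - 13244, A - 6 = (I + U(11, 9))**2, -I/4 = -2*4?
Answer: 437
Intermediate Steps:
U(o, j) = 1 + o**2 (U(o, j) = o**2 + 1 = 1 + o**2)
I = 32 (I = -(-8)*4 = -4*(-8) = 32)
A = 23722 (A = 6 + (32 + (1 + 11**2))**2 = 6 + (32 + (1 + 121))**2 = 6 + (32 + 122)**2 = 6 + 154**2 = 6 + 23716 = 23722)
h = -23285 (h = -10041 - 13244 = -23285)
h + A = -23285 + 23722 = 437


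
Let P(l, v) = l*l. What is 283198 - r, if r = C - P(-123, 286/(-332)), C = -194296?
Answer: 492623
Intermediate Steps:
P(l, v) = l²
r = -209425 (r = -194296 - 1*(-123)² = -194296 - 1*15129 = -194296 - 15129 = -209425)
283198 - r = 283198 - 1*(-209425) = 283198 + 209425 = 492623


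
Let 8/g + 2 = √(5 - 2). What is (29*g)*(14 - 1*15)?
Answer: 464 + 232*√3 ≈ 865.84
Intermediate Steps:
g = 8/(-2 + √3) (g = 8/(-2 + √(5 - 2)) = 8/(-2 + √3) ≈ -29.856)
(29*g)*(14 - 1*15) = (29*(-16 - 8*√3))*(14 - 1*15) = (-464 - 232*√3)*(14 - 15) = (-464 - 232*√3)*(-1) = 464 + 232*√3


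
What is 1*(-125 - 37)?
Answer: -162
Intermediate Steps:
1*(-125 - 37) = 1*(-162) = -162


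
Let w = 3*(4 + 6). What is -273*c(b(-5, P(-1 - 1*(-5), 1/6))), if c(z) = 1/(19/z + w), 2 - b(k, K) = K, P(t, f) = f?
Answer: -1001/148 ≈ -6.7635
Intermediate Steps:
w = 30 (w = 3*10 = 30)
b(k, K) = 2 - K
c(z) = 1/(30 + 19/z) (c(z) = 1/(19/z + 30) = 1/(30 + 19/z))
-273*c(b(-5, P(-1 - 1*(-5), 1/6))) = -273*(2 - 1/6)/(19 + 30*(2 - 1/6)) = -273*(2 - 1*⅙)/(19 + 30*(2 - 1*⅙)) = -273*(2 - ⅙)/(19 + 30*(2 - ⅙)) = -1001/(2*(19 + 30*(11/6))) = -1001/(2*(19 + 55)) = -1001/(2*74) = -273*11/444 = -1001/148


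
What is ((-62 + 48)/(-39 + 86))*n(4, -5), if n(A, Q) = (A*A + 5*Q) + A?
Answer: 70/47 ≈ 1.4894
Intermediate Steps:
n(A, Q) = A + A² + 5*Q (n(A, Q) = (A² + 5*Q) + A = A + A² + 5*Q)
((-62 + 48)/(-39 + 86))*n(4, -5) = ((-62 + 48)/(-39 + 86))*(4 + 4² + 5*(-5)) = (-14/47)*(4 + 16 - 25) = -14*1/47*(-5) = -14/47*(-5) = 70/47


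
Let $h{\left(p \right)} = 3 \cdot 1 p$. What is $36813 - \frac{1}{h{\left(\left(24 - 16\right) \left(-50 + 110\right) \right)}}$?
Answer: $\frac{53010719}{1440} \approx 36813.0$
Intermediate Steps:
$h{\left(p \right)} = 3 p$
$36813 - \frac{1}{h{\left(\left(24 - 16\right) \left(-50 + 110\right) \right)}} = 36813 - \frac{1}{3 \left(24 - 16\right) \left(-50 + 110\right)} = 36813 - \frac{1}{3 \cdot 8 \cdot 60} = 36813 - \frac{1}{3 \cdot 480} = 36813 - \frac{1}{1440} = \frac{53010719}{1440}$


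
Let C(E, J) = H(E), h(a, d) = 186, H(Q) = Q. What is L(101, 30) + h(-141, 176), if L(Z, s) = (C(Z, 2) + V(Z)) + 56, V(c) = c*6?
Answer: 949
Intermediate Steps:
V(c) = 6*c
C(E, J) = E
L(Z, s) = 56 + 7*Z (L(Z, s) = (Z + 6*Z) + 56 = 7*Z + 56 = 56 + 7*Z)
L(101, 30) + h(-141, 176) = (56 + 7*101) + 186 = (56 + 707) + 186 = 763 + 186 = 949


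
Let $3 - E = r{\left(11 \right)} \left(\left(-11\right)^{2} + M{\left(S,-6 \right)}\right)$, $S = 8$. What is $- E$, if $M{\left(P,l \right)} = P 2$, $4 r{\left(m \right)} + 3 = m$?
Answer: $271$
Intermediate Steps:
$r{\left(m \right)} = - \frac{3}{4} + \frac{m}{4}$
$M{\left(P,l \right)} = 2 P$
$E = -271$ ($E = 3 - \left(- \frac{3}{4} + \frac{1}{4} \cdot 11\right) \left(\left(-11\right)^{2} + 2 \cdot 8\right) = 3 - \left(- \frac{3}{4} + \frac{11}{4}\right) \left(121 + 16\right) = 3 - 2 \cdot 137 = 3 - 274 = -271$)
$- E = \left(-1\right) \left(-271\right) = 271$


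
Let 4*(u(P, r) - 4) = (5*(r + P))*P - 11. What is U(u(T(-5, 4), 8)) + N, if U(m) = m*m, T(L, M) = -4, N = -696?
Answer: -5511/16 ≈ -344.44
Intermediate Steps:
u(P, r) = 5/4 + P*(5*P + 5*r)/4 (u(P, r) = 4 + ((5*(r + P))*P - 11)/4 = 4 + ((5*(P + r))*P - 11)/4 = 4 + ((5*P + 5*r)*P - 11)/4 = 4 + (P*(5*P + 5*r) - 11)/4 = 4 + (-11 + P*(5*P + 5*r))/4 = 4 + (-11/4 + P*(5*P + 5*r)/4) = 5/4 + P*(5*P + 5*r)/4)
U(m) = m**2
U(u(T(-5, 4), 8)) + N = (5/4 + (5/4)*(-4)**2 + (5/4)*(-4)*8)**2 - 696 = (5/4 + (5/4)*16 - 40)**2 - 696 = (5/4 + 20 - 40)**2 - 696 = (-75/4)**2 - 696 = 5625/16 - 696 = -5511/16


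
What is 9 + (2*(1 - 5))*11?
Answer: -79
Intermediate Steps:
9 + (2*(1 - 5))*11 = 9 + (2*(-4))*11 = 9 - 8*11 = 9 - 88 = -79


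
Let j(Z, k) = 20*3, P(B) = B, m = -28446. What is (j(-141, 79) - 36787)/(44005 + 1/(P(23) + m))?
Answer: -1043891521/1250754114 ≈ -0.83461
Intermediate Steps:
j(Z, k) = 60
(j(-141, 79) - 36787)/(44005 + 1/(P(23) + m)) = (60 - 36787)/(44005 + 1/(23 - 28446)) = -36727/(44005 + 1/(-28423)) = -36727/(44005 - 1/28423) = -36727/1250754114/28423 = -36727*28423/1250754114 = -1043891521/1250754114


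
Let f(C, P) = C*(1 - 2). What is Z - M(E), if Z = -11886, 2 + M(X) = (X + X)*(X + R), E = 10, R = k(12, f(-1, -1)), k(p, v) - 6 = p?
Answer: -12444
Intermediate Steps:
f(C, P) = -C (f(C, P) = C*(-1) = -C)
k(p, v) = 6 + p
R = 18 (R = 6 + 12 = 18)
M(X) = -2 + 2*X*(18 + X) (M(X) = -2 + (X + X)*(X + 18) = -2 + (2*X)*(18 + X) = -2 + 2*X*(18 + X))
Z - M(E) = -11886 - (-2 + 2*10² + 36*10) = -11886 - (-2 + 2*100 + 360) = -11886 - (-2 + 200 + 360) = -11886 - 1*558 = -11886 - 558 = -12444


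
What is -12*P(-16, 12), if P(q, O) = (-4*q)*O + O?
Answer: -9360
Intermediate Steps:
P(q, O) = O - 4*O*q (P(q, O) = -4*O*q + O = O - 4*O*q)
-12*P(-16, 12) = -144*(1 - 4*(-16)) = -144*(1 + 64) = -144*65 = -12*780 = -9360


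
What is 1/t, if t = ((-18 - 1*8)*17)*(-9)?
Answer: 1/3978 ≈ 0.00025138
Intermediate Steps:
t = 3978 (t = ((-18 - 8)*17)*(-9) = -26*17*(-9) = -442*(-9) = 3978)
1/t = 1/3978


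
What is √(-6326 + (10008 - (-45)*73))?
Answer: √6967 ≈ 83.469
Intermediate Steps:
√(-6326 + (10008 - (-45)*73)) = √(-6326 + (10008 - 1*(-3285))) = √(-6326 + (10008 + 3285)) = √(-6326 + 13293) = √6967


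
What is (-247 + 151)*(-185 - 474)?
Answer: 63264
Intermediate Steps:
(-247 + 151)*(-185 - 474) = -96*(-659) = 63264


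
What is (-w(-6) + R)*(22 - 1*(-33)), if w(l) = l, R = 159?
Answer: 9075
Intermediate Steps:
(-w(-6) + R)*(22 - 1*(-33)) = (-1*(-6) + 159)*(22 - 1*(-33)) = (6 + 159)*(22 + 33) = 165*55 = 9075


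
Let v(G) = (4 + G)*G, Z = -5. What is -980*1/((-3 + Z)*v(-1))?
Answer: -245/6 ≈ -40.833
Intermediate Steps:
v(G) = G*(4 + G)
-980*1/((-3 + Z)*v(-1)) = -980*(-1/((-3 - 5)*(4 - 1))) = -980/(-1*3*(-8)) = -980/((-3*(-8))) = -980/24 = -980*1/24 = -245/6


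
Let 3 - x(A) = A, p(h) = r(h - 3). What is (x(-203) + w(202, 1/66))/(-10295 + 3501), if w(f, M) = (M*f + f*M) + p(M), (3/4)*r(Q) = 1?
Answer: -1174/37367 ≈ -0.031418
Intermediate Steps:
r(Q) = 4/3 (r(Q) = (4/3)*1 = 4/3)
p(h) = 4/3
x(A) = 3 - A
w(f, M) = 4/3 + 2*M*f (w(f, M) = (M*f + f*M) + 4/3 = (M*f + M*f) + 4/3 = 2*M*f + 4/3 = 4/3 + 2*M*f)
(x(-203) + w(202, 1/66))/(-10295 + 3501) = ((3 - 1*(-203)) + (4/3 + 2*202/66))/(-10295 + 3501) = ((3 + 203) + (4/3 + 2*(1/66)*202))/(-6794) = (206 + (4/3 + 202/33))*(-1/6794) = (206 + 82/11)*(-1/6794) = (2348/11)*(-1/6794) = -1174/37367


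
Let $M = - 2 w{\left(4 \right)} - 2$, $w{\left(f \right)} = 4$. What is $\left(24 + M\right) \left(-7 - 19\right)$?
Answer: $-364$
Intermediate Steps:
$M = -10$ ($M = \left(-2\right) 4 - 2 = -8 - 2 = -10$)
$\left(24 + M\right) \left(-7 - 19\right) = \left(24 - 10\right) \left(-7 - 19\right) = 14 \left(-7 - 19\right) = 14 \left(-26\right) = -364$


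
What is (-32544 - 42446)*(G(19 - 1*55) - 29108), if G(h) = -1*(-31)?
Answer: 2180484230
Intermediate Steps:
G(h) = 31
(-32544 - 42446)*(G(19 - 1*55) - 29108) = (-32544 - 42446)*(31 - 29108) = -74990*(-29077) = 2180484230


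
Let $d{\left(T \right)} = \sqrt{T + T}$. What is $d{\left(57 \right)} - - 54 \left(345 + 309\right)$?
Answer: $35316 + \sqrt{114} \approx 35327.0$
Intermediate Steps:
$d{\left(T \right)} = \sqrt{2} \sqrt{T}$ ($d{\left(T \right)} = \sqrt{2 T} = \sqrt{2} \sqrt{T}$)
$d{\left(57 \right)} - - 54 \left(345 + 309\right) = \sqrt{2} \sqrt{57} - - 54 \left(345 + 309\right) = \sqrt{114} - \left(-54\right) 654 = \sqrt{114} - -35316 = \sqrt{114} + 35316 = 35316 + \sqrt{114}$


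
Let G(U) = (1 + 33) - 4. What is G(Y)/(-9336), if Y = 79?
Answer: -5/1556 ≈ -0.0032134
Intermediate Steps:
G(U) = 30 (G(U) = 34 - 4 = 30)
G(Y)/(-9336) = 30/(-9336) = 30*(-1/9336) = -5/1556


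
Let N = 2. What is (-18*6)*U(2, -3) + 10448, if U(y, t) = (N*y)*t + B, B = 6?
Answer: 11096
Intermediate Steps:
U(y, t) = 6 + 2*t*y (U(y, t) = (2*y)*t + 6 = 2*t*y + 6 = 6 + 2*t*y)
(-18*6)*U(2, -3) + 10448 = (-18*6)*(6 + 2*(-3)*2) + 10448 = -108*(6 - 12) + 10448 = -108*(-6) + 10448 = 648 + 10448 = 11096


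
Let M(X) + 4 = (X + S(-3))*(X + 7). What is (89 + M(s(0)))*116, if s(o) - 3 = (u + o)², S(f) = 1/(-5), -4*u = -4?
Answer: 73544/5 ≈ 14709.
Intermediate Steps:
u = 1 (u = -¼*(-4) = 1)
S(f) = -⅕
s(o) = 3 + (1 + o)²
M(X) = -4 + (7 + X)*(-⅕ + X) (M(X) = -4 + (X - ⅕)*(X + 7) = -4 + (-⅕ + X)*(7 + X) = -4 + (7 + X)*(-⅕ + X))
(89 + M(s(0)))*116 = (89 + (-27/5 + (3 + (1 + 0)²)² + 34*(3 + (1 + 0)²)/5))*116 = (89 + (-27/5 + (3 + 1²)² + 34*(3 + 1²)/5))*116 = (89 + (-27/5 + (3 + 1)² + 34*(3 + 1)/5))*116 = (89 + (-27/5 + 4² + (34/5)*4))*116 = (89 + (-27/5 + 16 + 136/5))*116 = (89 + 189/5)*116 = (634/5)*116 = 73544/5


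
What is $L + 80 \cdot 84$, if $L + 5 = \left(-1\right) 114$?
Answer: $6601$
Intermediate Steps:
$L = -119$ ($L = -5 - 114 = -119$)
$L + 80 \cdot 84 = -119 + 80 \cdot 84 = -119 + 6720 = 6601$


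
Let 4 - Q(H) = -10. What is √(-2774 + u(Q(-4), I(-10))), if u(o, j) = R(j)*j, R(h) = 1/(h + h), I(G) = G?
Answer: 43*I*√6/2 ≈ 52.664*I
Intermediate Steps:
R(h) = 1/(2*h)
Q(H) = 14 (Q(H) = 4 - 1*(-10) = 4 + 10 = 14)
u(o, j) = ½ (u(o, j) = (1/(2*j))*j = ½)
√(-2774 + u(Q(-4), I(-10))) = √(-2774 + ½) = √(-5547/2) = 43*I*√6/2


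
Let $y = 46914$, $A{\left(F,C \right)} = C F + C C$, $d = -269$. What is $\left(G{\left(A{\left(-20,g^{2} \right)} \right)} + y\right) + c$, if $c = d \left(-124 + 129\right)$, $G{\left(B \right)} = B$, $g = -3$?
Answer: $45470$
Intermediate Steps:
$A{\left(F,C \right)} = C^{2} + C F$ ($A{\left(F,C \right)} = C F + C^{2} = C^{2} + C F$)
$c = -1345$ ($c = - 269 \left(-124 + 129\right) = \left(-269\right) 5 = -1345$)
$\left(G{\left(A{\left(-20,g^{2} \right)} \right)} + y\right) + c = \left(\left(-3\right)^{2} \left(\left(-3\right)^{2} - 20\right) + 46914\right) - 1345 = \left(9 \left(9 - 20\right) + 46914\right) - 1345 = \left(9 \left(-11\right) + 46914\right) - 1345 = \left(-99 + 46914\right) - 1345 = 46815 - 1345 = 45470$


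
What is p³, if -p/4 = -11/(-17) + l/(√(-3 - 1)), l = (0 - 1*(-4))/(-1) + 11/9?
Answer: 29490032/132651 + 12602600*I/210681 ≈ 222.31 + 59.818*I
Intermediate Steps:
l = -25/9 (l = (0 + 4)*(-1) + 11*(⅑) = 4*(-1) + 11/9 = -4 + 11/9 = -25/9 ≈ -2.7778)
p = -44/17 - 50*I/9 (p = -4*(-11/(-17) - 25/(9*√(-3 - 1))) = -4*(-11*(-1/17) - 25*(-I/2)/9) = -4*(11/17 - 25*(-I/2)/9) = -4*(11/17 - (-25)*I/18) = -4*(11/17 + 25*I/18) = -44/17 - 50*I/9 ≈ -2.5882 - 5.5556*I)
p³ = (-44/17 - 50*I/9)³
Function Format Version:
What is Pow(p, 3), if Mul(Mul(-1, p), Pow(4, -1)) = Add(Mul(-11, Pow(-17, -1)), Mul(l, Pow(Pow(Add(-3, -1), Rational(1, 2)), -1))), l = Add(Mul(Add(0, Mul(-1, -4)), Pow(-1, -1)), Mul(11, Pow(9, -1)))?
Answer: Add(Rational(29490032, 132651), Mul(Rational(12602600, 210681), I)) ≈ Add(222.31, Mul(59.818, I))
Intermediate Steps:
l = Rational(-25, 9) (l = Add(Mul(Add(0, 4), -1), Mul(11, Rational(1, 9))) = Add(Mul(4, -1), Rational(11, 9)) = Add(-4, Rational(11, 9)) = Rational(-25, 9) ≈ -2.7778)
p = Add(Rational(-44, 17), Mul(Rational(-50, 9), I)) (p = Mul(-4, Add(Mul(-11, Pow(-17, -1)), Mul(Rational(-25, 9), Pow(Pow(Add(-3, -1), Rational(1, 2)), -1)))) = Mul(-4, Add(Mul(-11, Rational(-1, 17)), Mul(Rational(-25, 9), Pow(Pow(-4, Rational(1, 2)), -1)))) = Mul(-4, Add(Rational(11, 17), Mul(Rational(-25, 9), Pow(Mul(2, I), -1)))) = Mul(-4, Add(Rational(11, 17), Mul(Rational(-25, 9), Mul(Rational(-1, 2), I)))) = Mul(-4, Add(Rational(11, 17), Mul(Rational(25, 18), I))) = Add(Rational(-44, 17), Mul(Rational(-50, 9), I)) ≈ Add(-2.5882, Mul(-5.5556, I)))
Pow(p, 3) = Pow(Add(Rational(-44, 17), Mul(Rational(-50, 9), I)), 3)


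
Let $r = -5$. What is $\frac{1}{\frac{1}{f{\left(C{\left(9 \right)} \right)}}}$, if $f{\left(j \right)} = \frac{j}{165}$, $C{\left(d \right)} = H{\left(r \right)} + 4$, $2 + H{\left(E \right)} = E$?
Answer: $- \frac{1}{55} \approx -0.018182$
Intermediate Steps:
$H{\left(E \right)} = -2 + E$
$C{\left(d \right)} = -3$ ($C{\left(d \right)} = \left(-2 - 5\right) + 4 = -7 + 4 = -3$)
$f{\left(j \right)} = \frac{j}{165}$ ($f{\left(j \right)} = j \frac{1}{165} = \frac{j}{165}$)
$\frac{1}{\frac{1}{f{\left(C{\left(9 \right)} \right)}}} = \frac{1}{\frac{1}{\frac{1}{165} \left(-3\right)}} = \frac{1}{\frac{1}{- \frac{1}{55}}} = \frac{1}{-55} = - \frac{1}{55}$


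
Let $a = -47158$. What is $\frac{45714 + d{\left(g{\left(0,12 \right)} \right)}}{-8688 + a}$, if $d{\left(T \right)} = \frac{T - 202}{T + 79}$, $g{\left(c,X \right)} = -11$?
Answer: $- \frac{3108339}{3797528} \approx -0.81852$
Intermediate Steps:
$d{\left(T \right)} = \frac{-202 + T}{79 + T}$
$\frac{45714 + d{\left(g{\left(0,12 \right)} \right)}}{-8688 + a} = \frac{45714 + \frac{-202 - 11}{79 - 11}}{-8688 - 47158} = \frac{45714 + \frac{1}{68} \left(-213\right)}{-55846} = \left(45714 + \frac{1}{68} \left(-213\right)\right) \left(- \frac{1}{55846}\right) = \left(45714 - \frac{213}{68}\right) \left(- \frac{1}{55846}\right) = \frac{3108339}{68} \left(- \frac{1}{55846}\right) = - \frac{3108339}{3797528}$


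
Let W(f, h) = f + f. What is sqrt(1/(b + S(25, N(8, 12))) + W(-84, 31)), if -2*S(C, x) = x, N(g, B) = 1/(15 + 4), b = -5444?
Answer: I*sqrt(7189809466846)/206873 ≈ 12.961*I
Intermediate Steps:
N(g, B) = 1/19
S(C, x) = -x/2
W(f, h) = 2*f
sqrt(1/(b + S(25, N(8, 12))) + W(-84, 31)) = sqrt(1/(-5444 - 1/2*1/19) + 2*(-84)) = sqrt(1/(-5444 - 1/38) - 168) = sqrt(1/(-206873/38) - 168) = sqrt(-38/206873 - 168) = sqrt(-34754702/206873) = I*sqrt(7189809466846)/206873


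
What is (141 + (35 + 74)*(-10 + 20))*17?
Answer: 20927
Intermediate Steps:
(141 + (35 + 74)*(-10 + 20))*17 = (141 + 109*10)*17 = (141 + 1090)*17 = 1231*17 = 20927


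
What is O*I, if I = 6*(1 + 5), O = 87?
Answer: 3132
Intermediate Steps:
I = 36 (I = 6*6 = 36)
O*I = 87*36 = 3132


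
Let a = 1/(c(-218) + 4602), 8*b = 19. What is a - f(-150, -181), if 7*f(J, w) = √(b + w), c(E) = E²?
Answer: 1/52126 - I*√2858/28 ≈ 1.9184e-5 - 1.9093*I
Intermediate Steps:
b = 19/8 (b = (⅛)*19 = 19/8 ≈ 2.3750)
a = 1/52126 (a = 1/((-218)² + 4602) = 1/(47524 + 4602) = 1/52126 ≈ 1.9184e-5)
f(J, w) = √(19/8 + w)/7
a - f(-150, -181) = 1/52126 - √(38 + 16*(-181))/28 = 1/52126 - √(38 - 2896)/28 = 1/52126 - √(-2858)/28 = 1/52126 - I*√2858/28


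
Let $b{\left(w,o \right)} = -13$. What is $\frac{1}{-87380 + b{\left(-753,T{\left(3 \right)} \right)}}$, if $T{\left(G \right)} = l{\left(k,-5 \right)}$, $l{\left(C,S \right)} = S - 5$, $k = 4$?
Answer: $- \frac{1}{87393} \approx -1.1443 \cdot 10^{-5}$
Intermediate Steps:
$l{\left(C,S \right)} = -5 + S$ ($l{\left(C,S \right)} = S - 5 = -5 + S$)
$T{\left(G \right)} = -10$ ($T{\left(G \right)} = -5 - 5 = -10$)
$\frac{1}{-87380 + b{\left(-753,T{\left(3 \right)} \right)}} = \frac{1}{-87380 - 13} = \frac{1}{-87393} = - \frac{1}{87393}$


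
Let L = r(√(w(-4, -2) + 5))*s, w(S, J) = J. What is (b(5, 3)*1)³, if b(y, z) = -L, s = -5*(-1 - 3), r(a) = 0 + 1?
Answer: -8000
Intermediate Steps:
r(a) = 1
s = 20 (s = -5*(-4) = 20)
L = 20 (L = 1*20 = 20)
b(y, z) = -20 (b(y, z) = -1*20 = -20)
(b(5, 3)*1)³ = (-20*1)³ = (-20)³ = -8000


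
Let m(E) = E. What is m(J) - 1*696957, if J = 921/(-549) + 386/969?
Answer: -13732168976/19703 ≈ -6.9696e+5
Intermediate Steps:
J = -25205/19703 (J = 921*(-1/549) + 386*(1/969) = -307/183 + 386/969 = -25205/19703 ≈ -1.2792)
m(J) - 1*696957 = -25205/19703 - 1*696957 = -25205/19703 - 696957 = -13732168976/19703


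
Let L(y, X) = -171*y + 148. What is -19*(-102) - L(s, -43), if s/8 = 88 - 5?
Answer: 115334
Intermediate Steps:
s = 664 (s = 8*(88 - 5) = 8*83 = 664)
L(y, X) = 148 - 171*y
-19*(-102) - L(s, -43) = -19*(-102) - (148 - 171*664) = 1938 - (148 - 113544) = 1938 - 1*(-113396) = 1938 + 113396 = 115334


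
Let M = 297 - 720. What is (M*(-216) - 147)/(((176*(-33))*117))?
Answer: -2339/17424 ≈ -0.13424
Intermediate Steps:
M = -423
(M*(-216) - 147)/(((176*(-33))*117)) = (-423*(-216) - 147)/(((176*(-33))*117)) = (91368 - 147)/((-5808*117)) = 91221/(-679536) = 91221*(-1/679536) = -2339/17424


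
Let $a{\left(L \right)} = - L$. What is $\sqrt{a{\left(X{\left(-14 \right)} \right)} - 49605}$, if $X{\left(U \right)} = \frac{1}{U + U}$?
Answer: $\frac{i \sqrt{9722573}}{14} \approx 222.72 i$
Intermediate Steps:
$X{\left(U \right)} = \frac{1}{2 U}$
$\sqrt{a{\left(X{\left(-14 \right)} \right)} - 49605} = \sqrt{- \frac{1}{2 \left(-14\right)} - 49605} = \sqrt{- \frac{-1}{2 \cdot 14} - 49605} = \sqrt{\left(-1\right) \left(- \frac{1}{28}\right) - 49605} = \sqrt{\frac{1}{28} - 49605} = \sqrt{- \frac{1388939}{28}} = \frac{i \sqrt{9722573}}{14}$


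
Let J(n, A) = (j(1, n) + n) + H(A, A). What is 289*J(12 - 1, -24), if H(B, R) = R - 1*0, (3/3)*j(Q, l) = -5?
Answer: -5202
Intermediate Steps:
j(Q, l) = -5
H(B, R) = R (H(B, R) = R + 0 = R)
J(n, A) = -5 + A + n (J(n, A) = (-5 + n) + A = -5 + A + n)
289*J(12 - 1, -24) = 289*(-5 - 24 + (12 - 1)) = 289*(-5 - 24 + 11) = 289*(-18) = -5202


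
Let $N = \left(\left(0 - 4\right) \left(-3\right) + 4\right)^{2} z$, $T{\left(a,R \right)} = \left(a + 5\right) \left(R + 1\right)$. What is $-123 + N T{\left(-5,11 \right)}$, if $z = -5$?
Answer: $-123$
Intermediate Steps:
$T{\left(a,R \right)} = \left(1 + R\right) \left(5 + a\right)$ ($T{\left(a,R \right)} = \left(5 + a\right) \left(1 + R\right) = \left(1 + R\right) \left(5 + a\right)$)
$N = -1280$ ($N = \left(\left(0 - 4\right) \left(-3\right) + 4\right)^{2} \left(-5\right) = \left(\left(-4\right) \left(-3\right) + 4\right)^{2} \left(-5\right) = \left(12 + 4\right)^{2} \left(-5\right) = 16^{2} \left(-5\right) = 256 \left(-5\right) = -1280$)
$-123 + N T{\left(-5,11 \right)} = -123 - 1280 \left(5 - 5 + 5 \cdot 11 + 11 \left(-5\right)\right) = -123 - 1280 \left(5 - 5 + 55 - 55\right) = -123 - 0 = -123 + 0 = -123$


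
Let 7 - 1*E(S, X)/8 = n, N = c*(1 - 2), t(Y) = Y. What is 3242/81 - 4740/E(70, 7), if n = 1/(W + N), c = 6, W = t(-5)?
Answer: -183361/4212 ≈ -43.533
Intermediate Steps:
W = -5
N = -6 (N = 6*(1 - 2) = 6*(-1) = -6)
n = -1/11 (n = 1/(-5 - 6) = 1/(-11) = -1/11 ≈ -0.090909)
E(S, X) = 624/11 (E(S, X) = 56 - 8*(-1/11) = 56 + 8/11 = 624/11)
3242/81 - 4740/E(70, 7) = 3242/81 - 4740/624/11 = 3242*(1/81) - 4740*11/624 = 3242/81 - 4345/52 = -183361/4212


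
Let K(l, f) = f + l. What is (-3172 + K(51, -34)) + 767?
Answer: -2388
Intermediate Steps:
(-3172 + K(51, -34)) + 767 = (-3172 + (-34 + 51)) + 767 = (-3172 + 17) + 767 = -3155 + 767 = -2388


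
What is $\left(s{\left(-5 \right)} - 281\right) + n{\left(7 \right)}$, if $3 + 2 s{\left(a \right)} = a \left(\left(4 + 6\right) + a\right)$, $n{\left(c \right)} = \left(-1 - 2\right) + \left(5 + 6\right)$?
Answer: $-287$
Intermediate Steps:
$n{\left(c \right)} = 8$ ($n{\left(c \right)} = -3 + 11 = 8$)
$s{\left(a \right)} = - \frac{3}{2} + \frac{a \left(10 + a\right)}{2}$ ($s{\left(a \right)} = - \frac{3}{2} + \frac{a \left(\left(4 + 6\right) + a\right)}{2} = - \frac{3}{2} + \frac{a \left(10 + a\right)}{2}$)
$\left(s{\left(-5 \right)} - 281\right) + n{\left(7 \right)} = \left(\left(- \frac{3}{2} + \frac{\left(-5\right)^{2}}{2} + 5 \left(-5\right)\right) - 281\right) + 8 = \left(\left(- \frac{3}{2} + \frac{1}{2} \cdot 25 - 25\right) - 281\right) + 8 = \left(\left(- \frac{3}{2} + \frac{25}{2} - 25\right) - 281\right) + 8 = \left(-14 - 281\right) + 8 = -295 + 8 = -287$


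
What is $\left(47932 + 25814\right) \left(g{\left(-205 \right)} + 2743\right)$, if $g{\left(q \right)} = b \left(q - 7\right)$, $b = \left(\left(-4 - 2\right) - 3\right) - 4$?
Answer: $405529254$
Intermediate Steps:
$b = -13$ ($b = \left(\left(-4 - 2\right) - 3\right) - 4 = \left(-6 - 3\right) - 4 = -9 - 4 = -13$)
$g{\left(q \right)} = 91 - 13 q$ ($g{\left(q \right)} = - 13 \left(q - 7\right) = - 13 \left(-7 + q\right) = 91 - 13 q$)
$\left(47932 + 25814\right) \left(g{\left(-205 \right)} + 2743\right) = \left(47932 + 25814\right) \left(\left(91 - -2665\right) + 2743\right) = 73746 \left(\left(91 + 2665\right) + 2743\right) = 73746 \left(2756 + 2743\right) = 73746 \cdot 5499 = 405529254$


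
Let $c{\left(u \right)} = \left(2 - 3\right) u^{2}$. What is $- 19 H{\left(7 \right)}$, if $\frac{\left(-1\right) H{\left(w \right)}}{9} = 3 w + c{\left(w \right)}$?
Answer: $-4788$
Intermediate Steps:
$c{\left(u \right)} = - u^{2}$
$H{\left(w \right)} = - 27 w + 9 w^{2}$ ($H{\left(w \right)} = - 9 \left(3 w - w^{2}\right) = - 9 \left(- w^{2} + 3 w\right) = - 27 w + 9 w^{2}$)
$- 19 H{\left(7 \right)} = - 19 \cdot 9 \cdot 7 \left(-3 + 7\right) = - 19 \cdot 9 \cdot 7 \cdot 4 = \left(-19\right) 252 = -4788$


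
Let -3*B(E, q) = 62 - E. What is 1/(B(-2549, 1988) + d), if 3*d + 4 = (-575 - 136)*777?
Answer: -3/555062 ≈ -5.4048e-6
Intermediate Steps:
B(E, q) = -62/3 + E/3 (B(E, q) = -(62 - E)/3 = -62/3 + E/3)
d = -552451/3 (d = -4/3 + ((-575 - 136)*777)/3 = -4/3 + (-711*777)/3 = -4/3 + (1/3)*(-552447) = -4/3 - 184149 = -552451/3 ≈ -1.8415e+5)
1/(B(-2549, 1988) + d) = 1/((-62/3 + (1/3)*(-2549)) - 552451/3) = 1/((-62/3 - 2549/3) - 552451/3) = 1/(-2611/3 - 552451/3) = 1/(-555062/3) = -3/555062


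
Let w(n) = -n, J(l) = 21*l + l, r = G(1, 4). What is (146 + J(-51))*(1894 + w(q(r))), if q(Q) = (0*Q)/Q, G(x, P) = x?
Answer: -1848544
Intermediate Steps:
r = 1
q(Q) = 0 (q(Q) = 0/Q = 0)
J(l) = 22*l
(146 + J(-51))*(1894 + w(q(r))) = (146 + 22*(-51))*(1894 - 1*0) = (146 - 1122)*(1894 + 0) = -976*1894 = -1848544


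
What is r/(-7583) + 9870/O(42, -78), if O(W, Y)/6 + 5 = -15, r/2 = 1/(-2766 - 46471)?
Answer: -122836812251/1493456684 ≈ -82.250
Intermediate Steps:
r = -2/49237 (r = 2/(-2766 - 46471) = 2/(-49237) = 2*(-1/49237) = -2/49237 ≈ -4.0620e-5)
O(W, Y) = -120 (O(W, Y) = -30 + 6*(-15) = -30 - 90 = -120)
r/(-7583) + 9870/O(42, -78) = -2/49237/(-7583) + 9870/(-120) = -2/49237*(-1/7583) + 9870*(-1/120) = 2/373364171 - 329/4 = -122836812251/1493456684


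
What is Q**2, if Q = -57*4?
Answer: 51984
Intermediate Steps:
Q = -228
Q**2 = (-228)**2 = 51984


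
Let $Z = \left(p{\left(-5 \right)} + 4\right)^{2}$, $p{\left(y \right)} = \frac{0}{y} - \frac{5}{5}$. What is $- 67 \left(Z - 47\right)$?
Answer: $2546$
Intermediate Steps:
$p{\left(y \right)} = -1$ ($p{\left(y \right)} = 0 - 1 = -1$)
$Z = 9$ ($Z = \left(-1 + 4\right)^{2} = 3^{2} = 9$)
$- 67 \left(Z - 47\right) = - 67 \left(9 - 47\right) = \left(-67\right) \left(-38\right) = 2546$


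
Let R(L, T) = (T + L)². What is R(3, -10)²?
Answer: 2401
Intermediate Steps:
R(L, T) = (L + T)²
R(3, -10)² = ((3 - 10)²)² = ((-7)²)² = 49² = 2401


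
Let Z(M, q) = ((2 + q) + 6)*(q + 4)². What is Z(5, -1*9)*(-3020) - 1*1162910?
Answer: -1087410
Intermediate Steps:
Z(M, q) = (4 + q)²*(8 + q) (Z(M, q) = (8 + q)*(4 + q)² = (4 + q)²*(8 + q))
Z(5, -1*9)*(-3020) - 1*1162910 = ((4 - 1*9)²*(8 - 1*9))*(-3020) - 1*1162910 = ((4 - 9)²*(8 - 9))*(-3020) - 1162910 = ((-5)²*(-1))*(-3020) - 1162910 = (25*(-1))*(-3020) - 1162910 = -25*(-3020) - 1162910 = 75500 - 1162910 = -1087410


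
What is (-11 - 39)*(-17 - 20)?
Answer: 1850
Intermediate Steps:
(-11 - 39)*(-17 - 20) = -50*(-37) = 1850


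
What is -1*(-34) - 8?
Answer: 26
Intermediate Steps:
-1*(-34) - 8 = 34 - 8 = 26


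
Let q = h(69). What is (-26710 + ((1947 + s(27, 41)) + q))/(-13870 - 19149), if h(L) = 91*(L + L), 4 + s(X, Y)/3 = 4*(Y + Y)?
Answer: 11233/33019 ≈ 0.34020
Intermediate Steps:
s(X, Y) = -12 + 24*Y (s(X, Y) = -12 + 3*(4*(Y + Y)) = -12 + 3*(4*(2*Y)) = -12 + 3*(8*Y) = -12 + 24*Y)
h(L) = 182*L (h(L) = 91*(2*L) = 182*L)
q = 12558 (q = 182*69 = 12558)
(-26710 + ((1947 + s(27, 41)) + q))/(-13870 - 19149) = (-26710 + ((1947 + (-12 + 24*41)) + 12558))/(-13870 - 19149) = (-26710 + ((1947 + (-12 + 984)) + 12558))/(-33019) = (-26710 + ((1947 + 972) + 12558))*(-1/33019) = (-26710 + (2919 + 12558))*(-1/33019) = (-26710 + 15477)*(-1/33019) = -11233*(-1/33019) = 11233/33019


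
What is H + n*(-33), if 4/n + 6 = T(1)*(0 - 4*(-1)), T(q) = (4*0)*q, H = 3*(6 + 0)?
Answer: 40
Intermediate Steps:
H = 18 (H = 3*6 = 18)
T(q) = 0 (T(q) = 0*q = 0)
n = -2/3 (n = 4/(-6 + 0*(0 - 4*(-1))) = 4/(-6 + 0*(0 + 4)) = 4/(-6 + 0*4) = 4/(-6 + 0) = 4/(-6) = 4*(-1/6) = -2/3 ≈ -0.66667)
H + n*(-33) = 18 - 2/3*(-33) = 18 + 22 = 40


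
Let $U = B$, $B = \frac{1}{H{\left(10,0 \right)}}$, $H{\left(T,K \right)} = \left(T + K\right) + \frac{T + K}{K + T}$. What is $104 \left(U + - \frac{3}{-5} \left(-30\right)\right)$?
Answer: $- \frac{20488}{11} \approx -1862.5$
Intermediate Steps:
$H{\left(T,K \right)} = 1 + K + T$ ($H{\left(T,K \right)} = \left(K + T\right) + \frac{K + T}{K + T} = \left(K + T\right) + 1 = 1 + K + T$)
$B = \frac{1}{11}$ ($B = \frac{1}{1 + 0 + 10} = \frac{1}{11} \approx 0.090909$)
$U = \frac{1}{11} \approx 0.090909$
$104 \left(U + - \frac{3}{-5} \left(-30\right)\right) = 104 \left(\frac{1}{11} + - \frac{3}{-5} \left(-30\right)\right) = 104 \left(\frac{1}{11} + \left(-3\right) \left(- \frac{1}{5}\right) \left(-30\right)\right) = 104 \left(\frac{1}{11} + \frac{3}{5} \left(-30\right)\right) = 104 \left(\frac{1}{11} - 18\right) = 104 \left(- \frac{197}{11}\right) = - \frac{20488}{11}$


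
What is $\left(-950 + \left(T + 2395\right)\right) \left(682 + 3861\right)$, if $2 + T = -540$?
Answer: $4102329$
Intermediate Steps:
$T = -542$ ($T = -2 - 540 = -542$)
$\left(-950 + \left(T + 2395\right)\right) \left(682 + 3861\right) = \left(-950 + \left(-542 + 2395\right)\right) \left(682 + 3861\right) = \left(-950 + 1853\right) 4543 = 903 \cdot 4543 = 4102329$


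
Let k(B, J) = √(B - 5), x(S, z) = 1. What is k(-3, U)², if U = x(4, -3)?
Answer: -8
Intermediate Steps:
U = 1
k(B, J) = √(-5 + B)
k(-3, U)² = (√(-5 - 3))² = (√(-8))² = (2*I*√2)² = -8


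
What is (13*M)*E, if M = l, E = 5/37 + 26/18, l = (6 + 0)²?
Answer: 27352/37 ≈ 739.24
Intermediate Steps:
l = 36 (l = 6² = 36)
E = 526/333 (E = 5*(1/37) + 26*(1/18) = 5/37 + 13/9 = 526/333 ≈ 1.5796)
M = 36
(13*M)*E = (13*36)*(526/333) = 468*(526/333) = 27352/37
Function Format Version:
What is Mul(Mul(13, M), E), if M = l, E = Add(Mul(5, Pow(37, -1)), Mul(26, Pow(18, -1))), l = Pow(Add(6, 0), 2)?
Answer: Rational(27352, 37) ≈ 739.24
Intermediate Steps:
l = 36 (l = Pow(6, 2) = 36)
E = Rational(526, 333) (E = Add(Mul(5, Rational(1, 37)), Mul(26, Rational(1, 18))) = Add(Rational(5, 37), Rational(13, 9)) = Rational(526, 333) ≈ 1.5796)
M = 36
Mul(Mul(13, M), E) = Mul(Mul(13, 36), Rational(526, 333)) = Mul(468, Rational(526, 333)) = Rational(27352, 37)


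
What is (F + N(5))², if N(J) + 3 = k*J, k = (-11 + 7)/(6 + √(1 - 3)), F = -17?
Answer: 193400/361 - 8800*I*√2/361 ≈ 535.73 - 34.474*I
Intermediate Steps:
k = -4/(6 + I*√2) (k = -4/(6 + √(-2)) = -4/(6 + I*√2) ≈ -0.63158 + 0.14886*I)
N(J) = -3 + J*(-12/19 + 2*I*√2/19) (N(J) = -3 + (-12/19 + 2*I*√2/19)*J = -3 + J*(-12/19 + 2*I*√2/19))
(F + N(5))² = (-17 + (-3 - 2/19*5*(6 - I*√2)))² = (-17 + (-3 + (-60/19 + 10*I*√2/19)))² = (-17 + (-117/19 + 10*I*√2/19))² = (-440/19 + 10*I*√2/19)²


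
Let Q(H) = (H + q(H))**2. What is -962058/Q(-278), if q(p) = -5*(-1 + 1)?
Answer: -481029/38642 ≈ -12.448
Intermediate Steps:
q(p) = 0 (q(p) = -5*0 = 0)
Q(H) = H**2 (Q(H) = (H + 0)**2 = H**2)
-962058/Q(-278) = -962058/((-278)**2) = -962058/77284 = -962058*1/77284 = -481029/38642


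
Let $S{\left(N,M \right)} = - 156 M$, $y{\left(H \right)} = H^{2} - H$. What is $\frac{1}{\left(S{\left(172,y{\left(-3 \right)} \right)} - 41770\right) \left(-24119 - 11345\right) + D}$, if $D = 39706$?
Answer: $\frac{1}{1547759594} \approx 6.4609 \cdot 10^{-10}$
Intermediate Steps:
$\frac{1}{\left(S{\left(172,y{\left(-3 \right)} \right)} - 41770\right) \left(-24119 - 11345\right) + D} = \frac{1}{\left(- 156 \left(- 3 \left(-1 - 3\right)\right) - 41770\right) \left(-24119 - 11345\right) + 39706} = \frac{1}{\left(- 156 \left(\left(-3\right) \left(-4\right)\right) - 41770\right) \left(-35464\right) + 39706} = \frac{1}{\left(\left(-156\right) 12 - 41770\right) \left(-35464\right) + 39706} = \frac{1}{\left(-1872 - 41770\right) \left(-35464\right) + 39706} = \frac{1}{\left(-43642\right) \left(-35464\right) + 39706} = \frac{1}{1547719888 + 39706} = \frac{1}{1547759594}$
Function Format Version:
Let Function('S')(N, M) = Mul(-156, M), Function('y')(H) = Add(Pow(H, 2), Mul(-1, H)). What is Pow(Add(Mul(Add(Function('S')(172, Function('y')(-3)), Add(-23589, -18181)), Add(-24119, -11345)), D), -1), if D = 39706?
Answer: Rational(1, 1547759594) ≈ 6.4609e-10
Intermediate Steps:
Pow(Add(Mul(Add(Function('S')(172, Function('y')(-3)), Add(-23589, -18181)), Add(-24119, -11345)), D), -1) = Pow(Add(Mul(Add(Mul(-156, Mul(-3, Add(-1, -3))), Add(-23589, -18181)), Add(-24119, -11345)), 39706), -1) = Pow(Add(Mul(Add(Mul(-156, Mul(-3, -4)), -41770), -35464), 39706), -1) = Pow(Add(Mul(Add(Mul(-156, 12), -41770), -35464), 39706), -1) = Pow(Add(Mul(Add(-1872, -41770), -35464), 39706), -1) = Pow(Add(Mul(-43642, -35464), 39706), -1) = Pow(Add(1547719888, 39706), -1) = Pow(1547759594, -1) = Rational(1, 1547759594)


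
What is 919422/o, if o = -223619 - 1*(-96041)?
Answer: -153237/21263 ≈ -7.2067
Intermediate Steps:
o = -127578 (o = -223619 + 96041 = -127578)
919422/o = 919422/(-127578) = 919422*(-1/127578) = -153237/21263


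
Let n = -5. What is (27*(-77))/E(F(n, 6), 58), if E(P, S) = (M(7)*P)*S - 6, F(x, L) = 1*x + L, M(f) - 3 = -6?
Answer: 231/20 ≈ 11.550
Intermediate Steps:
M(f) = -3 (M(f) = 3 - 6 = -3)
F(x, L) = L + x (F(x, L) = x + L = L + x)
E(P, S) = -6 - 3*P*S (E(P, S) = (-3*P)*S - 6 = -3*P*S - 6 = -6 - 3*P*S)
(27*(-77))/E(F(n, 6), 58) = (27*(-77))/(-6 - 3*(6 - 5)*58) = -2079/(-6 - 3*1*58) = -2079/(-6 - 174) = -2079/(-180) = -2079*(-1/180) = 231/20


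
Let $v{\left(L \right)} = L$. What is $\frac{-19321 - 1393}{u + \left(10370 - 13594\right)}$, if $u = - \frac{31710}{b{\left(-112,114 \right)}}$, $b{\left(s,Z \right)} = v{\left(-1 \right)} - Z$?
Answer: $\frac{238211}{33905} \approx 7.0258$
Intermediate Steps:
$b{\left(s,Z \right)} = -1 - Z$
$u = \frac{6342}{23}$ ($u = - \frac{31710}{-1 - 114} = - \frac{31710}{-115} = \left(-31710\right) \left(- \frac{1}{115}\right) = \frac{6342}{23} \approx 275.74$)
$\frac{-19321 - 1393}{u + \left(10370 - 13594\right)} = \frac{-19321 - 1393}{\frac{6342}{23} + \left(10370 - 13594\right)} = - \frac{20714}{\frac{6342}{23} + \left(10370 - 13594\right)} = - \frac{20714}{\frac{6342}{23} - 3224} = - \frac{20714}{- \frac{67810}{23}} = \left(-20714\right) \left(- \frac{23}{67810}\right) = \frac{238211}{33905}$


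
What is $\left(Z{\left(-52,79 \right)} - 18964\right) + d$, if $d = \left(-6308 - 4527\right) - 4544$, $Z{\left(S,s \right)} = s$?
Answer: $-34264$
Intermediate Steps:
$d = -15379$ ($d = -10835 - 4544 = -15379$)
$\left(Z{\left(-52,79 \right)} - 18964\right) + d = \left(79 - 18964\right) - 15379 = -18885 - 15379 = -34264$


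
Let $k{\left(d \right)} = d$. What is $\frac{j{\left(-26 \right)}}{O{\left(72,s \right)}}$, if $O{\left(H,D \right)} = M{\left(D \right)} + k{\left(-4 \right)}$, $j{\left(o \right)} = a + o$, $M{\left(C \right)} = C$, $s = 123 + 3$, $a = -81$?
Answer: $- \frac{107}{122} \approx -0.87705$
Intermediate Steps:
$s = 126$
$j{\left(o \right)} = -81 + o$
$O{\left(H,D \right)} = -4 + D$ ($O{\left(H,D \right)} = D - 4 = -4 + D$)
$\frac{j{\left(-26 \right)}}{O{\left(72,s \right)}} = \frac{-81 - 26}{-4 + 126} = - \frac{107}{122}$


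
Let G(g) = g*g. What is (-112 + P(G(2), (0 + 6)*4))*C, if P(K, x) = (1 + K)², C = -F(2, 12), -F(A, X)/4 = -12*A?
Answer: 8352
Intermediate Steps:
F(A, X) = 48*A (F(A, X) = -(-48)*A = 48*A)
G(g) = g²
C = -96 (C = -48*2 = -1*96 = -96)
(-112 + P(G(2), (0 + 6)*4))*C = (-112 + (1 + 2²)²)*(-96) = (-112 + (1 + 4)²)*(-96) = (-112 + 5²)*(-96) = (-112 + 25)*(-96) = -87*(-96) = 8352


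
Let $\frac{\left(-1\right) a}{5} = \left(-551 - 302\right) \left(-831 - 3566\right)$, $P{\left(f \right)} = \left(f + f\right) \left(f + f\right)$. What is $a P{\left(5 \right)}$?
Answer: $-1875320500$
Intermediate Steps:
$P{\left(f \right)} = 4 f^{2}$ ($P{\left(f \right)} = 2 f 2 f = 4 f^{2}$)
$a = -18753205$ ($a = - 5 \left(-551 - 302\right) \left(-831 - 3566\right) = - 5 \left(\left(-853\right) \left(-4397\right)\right) = \left(-5\right) 3750641 = -18753205$)
$a P{\left(5 \right)} = - 18753205 \cdot 4 \cdot 5^{2} = - 18753205 \cdot 4 \cdot 25 = \left(-18753205\right) 100 = -1875320500$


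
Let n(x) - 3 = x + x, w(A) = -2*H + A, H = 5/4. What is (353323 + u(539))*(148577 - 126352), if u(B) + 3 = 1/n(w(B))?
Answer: 8449329834225/1076 ≈ 7.8525e+9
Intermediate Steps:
H = 5/4 (H = 5*(¼) = 5/4 ≈ 1.2500)
w(A) = -5/2 + A (w(A) = -2*5/4 + A = -5/2 + A)
n(x) = 3 + 2*x (n(x) = 3 + (x + x) = 3 + 2*x)
u(B) = -3 + 1/(-2 + 2*B) (u(B) = -3 + 1/(3 + 2*(-5/2 + B)) = -3 + 1/(3 + (-5 + 2*B)) = -3 + 1/(-2 + 2*B))
(353323 + u(539))*(148577 - 126352) = (353323 + (7 - 6*539)/(2*(-1 + 539)))*(148577 - 126352) = (353323 + (½)*(7 - 3234)/538)*22225 = (353323 + (½)*(1/538)*(-3227))*22225 = (353323 - 3227/1076)*22225 = (380172321/1076)*22225 = 8449329834225/1076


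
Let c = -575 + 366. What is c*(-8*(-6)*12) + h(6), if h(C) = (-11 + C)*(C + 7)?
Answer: -120449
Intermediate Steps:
h(C) = (-11 + C)*(7 + C)
c = -209
c*(-8*(-6)*12) + h(6) = -209*(-8*(-6))*12 + (-77 + 6² - 4*6) = -10032*12 + (-77 + 36 - 24) = -209*576 - 65 = -120384 - 65 = -120449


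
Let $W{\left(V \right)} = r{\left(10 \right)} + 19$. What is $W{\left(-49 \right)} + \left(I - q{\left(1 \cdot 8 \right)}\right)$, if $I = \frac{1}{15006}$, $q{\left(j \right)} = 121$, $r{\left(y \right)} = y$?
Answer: $- \frac{1380551}{15006} \approx -92.0$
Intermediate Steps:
$I = \frac{1}{15006} \approx 6.664 \cdot 10^{-5}$
$W{\left(V \right)} = 29$ ($W{\left(V \right)} = 10 + 19 = 29$)
$W{\left(-49 \right)} + \left(I - q{\left(1 \cdot 8 \right)}\right) = 29 + \left(\frac{1}{15006} - 121\right) = 29 - \frac{1815725}{15006} = - \frac{1380551}{15006}$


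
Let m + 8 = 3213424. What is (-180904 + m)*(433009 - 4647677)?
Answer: -12781031286016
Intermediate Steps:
m = 3213416 (m = -8 + 3213424 = 3213416)
(-180904 + m)*(433009 - 4647677) = (-180904 + 3213416)*(433009 - 4647677) = 3032512*(-4214668) = -12781031286016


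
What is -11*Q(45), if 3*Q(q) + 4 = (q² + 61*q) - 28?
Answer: -52118/3 ≈ -17373.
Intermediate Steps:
Q(q) = -32/3 + q²/3 + 61*q/3 (Q(q) = -4/3 + ((q² + 61*q) - 28)/3 = -4/3 + (-28 + q² + 61*q)/3 = -4/3 + (-28/3 + q²/3 + 61*q/3) = -32/3 + q²/3 + 61*q/3)
-11*Q(45) = -11*(-32/3 + (⅓)*45² + (61/3)*45) = -11*(-32/3 + (⅓)*2025 + 915) = -11*(-32/3 + 675 + 915) = -11*4738/3 = -52118/3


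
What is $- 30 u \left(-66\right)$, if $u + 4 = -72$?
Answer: $-150480$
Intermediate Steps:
$u = -76$ ($u = -4 - 72 = -76$)
$- 30 u \left(-66\right) = \left(-30\right) \left(-76\right) \left(-66\right) = 2280 \left(-66\right) = -150480$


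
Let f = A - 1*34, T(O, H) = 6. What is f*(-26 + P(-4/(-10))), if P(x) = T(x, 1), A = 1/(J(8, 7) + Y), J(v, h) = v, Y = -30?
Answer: 7490/11 ≈ 680.91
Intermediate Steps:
A = -1/22 (A = 1/(8 - 30) = 1/(-22) = -1/22 ≈ -0.045455)
P(x) = 6
f = -749/22 (f = -1/22 - 1*34 = -1/22 - 34 = -749/22 ≈ -34.045)
f*(-26 + P(-4/(-10))) = -749*(-26 + 6)/22 = -749/22*(-20) = 7490/11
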